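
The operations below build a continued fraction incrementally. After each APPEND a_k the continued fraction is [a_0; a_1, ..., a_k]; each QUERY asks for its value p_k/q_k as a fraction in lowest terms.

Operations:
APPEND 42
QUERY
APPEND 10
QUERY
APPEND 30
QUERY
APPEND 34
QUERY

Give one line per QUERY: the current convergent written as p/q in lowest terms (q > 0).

42/1
421/10
12672/301
431269/10244

APPEND 42: p_0 = 42·1 + 0 = 42, q_0 = 42·0 + 1 = 1 → 42/1
APPEND 10: p_1 = 10·42 + 1 = 421, q_1 = 10·1 + 0 = 10 → 421/10
APPEND 30: p_2 = 30·421 + 42 = 12672, q_2 = 30·10 + 1 = 301 → 12672/301
APPEND 34: p_3 = 34·12672 + 421 = 431269, q_3 = 34·301 + 10 = 10244 → 431269/10244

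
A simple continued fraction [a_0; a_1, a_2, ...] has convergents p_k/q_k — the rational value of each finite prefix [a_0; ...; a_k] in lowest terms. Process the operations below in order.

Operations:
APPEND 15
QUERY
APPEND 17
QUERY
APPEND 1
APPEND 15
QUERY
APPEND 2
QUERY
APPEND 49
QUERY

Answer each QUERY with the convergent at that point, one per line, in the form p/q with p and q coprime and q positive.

APPEND 15: p_0 = 15·1 + 0 = 15, q_0 = 15·0 + 1 = 1 → 15/1
APPEND 17: p_1 = 17·15 + 1 = 256, q_1 = 17·1 + 0 = 17 → 256/17
APPEND 1: p_2 = 1·256 + 15 = 271, q_2 = 1·17 + 1 = 18 → 271/18
APPEND 15: p_3 = 15·271 + 256 = 4321, q_3 = 15·18 + 17 = 287 → 4321/287
APPEND 2: p_4 = 2·4321 + 271 = 8913, q_4 = 2·287 + 18 = 592 → 8913/592
APPEND 49: p_5 = 49·8913 + 4321 = 441058, q_5 = 49·592 + 287 = 29295 → 441058/29295

15/1
256/17
4321/287
8913/592
441058/29295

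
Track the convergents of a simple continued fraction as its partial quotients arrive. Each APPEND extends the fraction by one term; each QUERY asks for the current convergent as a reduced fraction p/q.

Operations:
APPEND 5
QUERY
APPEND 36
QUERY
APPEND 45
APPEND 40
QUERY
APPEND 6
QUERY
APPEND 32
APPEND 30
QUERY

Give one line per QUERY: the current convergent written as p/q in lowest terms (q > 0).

5/1
181/36
326181/64876
1965236/390877
1898377226/377579077

APPEND 5: p_0 = 5·1 + 0 = 5, q_0 = 5·0 + 1 = 1 → 5/1
APPEND 36: p_1 = 36·5 + 1 = 181, q_1 = 36·1 + 0 = 36 → 181/36
APPEND 45: p_2 = 45·181 + 5 = 8150, q_2 = 45·36 + 1 = 1621 → 8150/1621
APPEND 40: p_3 = 40·8150 + 181 = 326181, q_3 = 40·1621 + 36 = 64876 → 326181/64876
APPEND 6: p_4 = 6·326181 + 8150 = 1965236, q_4 = 6·64876 + 1621 = 390877 → 1965236/390877
APPEND 32: p_5 = 32·1965236 + 326181 = 63213733, q_5 = 32·390877 + 64876 = 12572940 → 63213733/12572940
APPEND 30: p_6 = 30·63213733 + 1965236 = 1898377226, q_6 = 30·12572940 + 390877 = 377579077 → 1898377226/377579077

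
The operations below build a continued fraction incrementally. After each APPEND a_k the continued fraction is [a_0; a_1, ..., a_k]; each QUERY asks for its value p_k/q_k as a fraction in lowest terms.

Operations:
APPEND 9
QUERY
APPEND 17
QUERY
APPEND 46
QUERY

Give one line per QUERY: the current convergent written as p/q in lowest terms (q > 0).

9/1
154/17
7093/783

APPEND 9: p_0 = 9·1 + 0 = 9, q_0 = 9·0 + 1 = 1 → 9/1
APPEND 17: p_1 = 17·9 + 1 = 154, q_1 = 17·1 + 0 = 17 → 154/17
APPEND 46: p_2 = 46·154 + 9 = 7093, q_2 = 46·17 + 1 = 783 → 7093/783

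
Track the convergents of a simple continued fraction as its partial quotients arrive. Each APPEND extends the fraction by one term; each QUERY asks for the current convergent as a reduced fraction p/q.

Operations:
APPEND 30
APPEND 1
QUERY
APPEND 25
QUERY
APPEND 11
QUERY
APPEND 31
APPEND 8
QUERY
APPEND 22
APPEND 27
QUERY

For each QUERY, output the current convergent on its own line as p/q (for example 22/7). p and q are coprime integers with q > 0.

31/1
805/26
8886/287
2219054/71671
1327796447/42885166

APPEND 30: p_0 = 30·1 + 0 = 30, q_0 = 30·0 + 1 = 1 → 30/1
APPEND 1: p_1 = 1·30 + 1 = 31, q_1 = 1·1 + 0 = 1 → 31/1
APPEND 25: p_2 = 25·31 + 30 = 805, q_2 = 25·1 + 1 = 26 → 805/26
APPEND 11: p_3 = 11·805 + 31 = 8886, q_3 = 11·26 + 1 = 287 → 8886/287
APPEND 31: p_4 = 31·8886 + 805 = 276271, q_4 = 31·287 + 26 = 8923 → 276271/8923
APPEND 8: p_5 = 8·276271 + 8886 = 2219054, q_5 = 8·8923 + 287 = 71671 → 2219054/71671
APPEND 22: p_6 = 22·2219054 + 276271 = 49095459, q_6 = 22·71671 + 8923 = 1585685 → 49095459/1585685
APPEND 27: p_7 = 27·49095459 + 2219054 = 1327796447, q_7 = 27·1585685 + 71671 = 42885166 → 1327796447/42885166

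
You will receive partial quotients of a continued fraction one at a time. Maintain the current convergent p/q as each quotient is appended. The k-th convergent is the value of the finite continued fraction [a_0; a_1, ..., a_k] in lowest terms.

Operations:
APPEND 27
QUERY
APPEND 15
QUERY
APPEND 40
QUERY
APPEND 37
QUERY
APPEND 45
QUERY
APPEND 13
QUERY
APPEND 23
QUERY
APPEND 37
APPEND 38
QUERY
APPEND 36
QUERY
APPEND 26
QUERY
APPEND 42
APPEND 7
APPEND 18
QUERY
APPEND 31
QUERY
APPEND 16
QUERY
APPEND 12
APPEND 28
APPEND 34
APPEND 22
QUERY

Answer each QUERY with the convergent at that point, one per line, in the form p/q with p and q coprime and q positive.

27/1
406/15
16267/601
602285/22252
27119092/1001941
353150481/13047485
8149580155/301094096
11479878996363/424135197502
413577531485284/15280020639109
10764495697613747/397704671814336
57664105320127405012/2130455966171493115
1790765686197466007725/66161564789645989448
28709915084479583528612/1060715492600507324283
7291930548617077328625272974/269407404415012217080326903

APPEND 27: p_0 = 27·1 + 0 = 27, q_0 = 27·0 + 1 = 1 → 27/1
APPEND 15: p_1 = 15·27 + 1 = 406, q_1 = 15·1 + 0 = 15 → 406/15
APPEND 40: p_2 = 40·406 + 27 = 16267, q_2 = 40·15 + 1 = 601 → 16267/601
APPEND 37: p_3 = 37·16267 + 406 = 602285, q_3 = 37·601 + 15 = 22252 → 602285/22252
APPEND 45: p_4 = 45·602285 + 16267 = 27119092, q_4 = 45·22252 + 601 = 1001941 → 27119092/1001941
APPEND 13: p_5 = 13·27119092 + 602285 = 353150481, q_5 = 13·1001941 + 22252 = 13047485 → 353150481/13047485
APPEND 23: p_6 = 23·353150481 + 27119092 = 8149580155, q_6 = 23·13047485 + 1001941 = 301094096 → 8149580155/301094096
APPEND 37: p_7 = 37·8149580155 + 353150481 = 301887616216, q_7 = 37·301094096 + 13047485 = 11153529037 → 301887616216/11153529037
APPEND 38: p_8 = 38·301887616216 + 8149580155 = 11479878996363, q_8 = 38·11153529037 + 301094096 = 424135197502 → 11479878996363/424135197502
APPEND 36: p_9 = 36·11479878996363 + 301887616216 = 413577531485284, q_9 = 36·424135197502 + 11153529037 = 15280020639109 → 413577531485284/15280020639109
APPEND 26: p_10 = 26·413577531485284 + 11479878996363 = 10764495697613747, q_10 = 26·15280020639109 + 424135197502 = 397704671814336 → 10764495697613747/397704671814336
APPEND 42: p_11 = 42·10764495697613747 + 413577531485284 = 452522396831262658, q_11 = 42·397704671814336 + 15280020639109 = 16718876236841221 → 452522396831262658/16718876236841221
APPEND 7: p_12 = 7·452522396831262658 + 10764495697613747 = 3178421273516452353, q_12 = 7·16718876236841221 + 397704671814336 = 117429838329702883 → 3178421273516452353/117429838329702883
APPEND 18: p_13 = 18·3178421273516452353 + 452522396831262658 = 57664105320127405012, q_13 = 18·117429838329702883 + 16718876236841221 = 2130455966171493115 → 57664105320127405012/2130455966171493115
APPEND 31: p_14 = 31·57664105320127405012 + 3178421273516452353 = 1790765686197466007725, q_14 = 31·2130455966171493115 + 117429838329702883 = 66161564789645989448 → 1790765686197466007725/66161564789645989448
APPEND 16: p_15 = 16·1790765686197466007725 + 57664105320127405012 = 28709915084479583528612, q_15 = 16·66161564789645989448 + 2130455966171493115 = 1060715492600507324283 → 28709915084479583528612/1060715492600507324283
APPEND 12: p_16 = 12·28709915084479583528612 + 1790765686197466007725 = 346309746699952468351069, q_16 = 12·1060715492600507324283 + 66161564789645989448 = 12794747475995733880844 → 346309746699952468351069/12794747475995733880844
APPEND 28: p_17 = 28·346309746699952468351069 + 28709915084479583528612 = 9725382822683148697358544, q_17 = 28·12794747475995733880844 + 1060715492600507324283 = 359313644820481055987915 → 9725382822683148697358544/359313644820481055987915
APPEND 34: p_18 = 34·9725382822683148697358544 + 346309746699952468351069 = 331009325717927008178541565, q_18 = 34·359313644820481055987915 + 12794747475995733880844 = 12229458671372351637469954 → 331009325717927008178541565/12229458671372351637469954
APPEND 22: p_19 = 22·331009325717927008178541565 + 9725382822683148697358544 = 7291930548617077328625272974, q_19 = 22·12229458671372351637469954 + 359313644820481055987915 = 269407404415012217080326903 → 7291930548617077328625272974/269407404415012217080326903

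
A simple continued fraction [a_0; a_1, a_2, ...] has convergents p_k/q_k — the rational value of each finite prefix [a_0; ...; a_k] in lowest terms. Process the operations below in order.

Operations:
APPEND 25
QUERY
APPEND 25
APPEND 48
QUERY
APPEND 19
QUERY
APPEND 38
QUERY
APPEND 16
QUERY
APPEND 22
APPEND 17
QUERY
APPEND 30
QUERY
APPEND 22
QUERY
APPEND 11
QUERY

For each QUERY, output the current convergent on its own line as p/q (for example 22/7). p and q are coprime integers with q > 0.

25/1
30073/1201
572013/22844
21766567/869273
348837085/13931212
131183938514/5238982141
3943214337857/157476820167
86881899371368/3469729025815
959644107422905/38324496104132

APPEND 25: p_0 = 25·1 + 0 = 25, q_0 = 25·0 + 1 = 1 → 25/1
APPEND 25: p_1 = 25·25 + 1 = 626, q_1 = 25·1 + 0 = 25 → 626/25
APPEND 48: p_2 = 48·626 + 25 = 30073, q_2 = 48·25 + 1 = 1201 → 30073/1201
APPEND 19: p_3 = 19·30073 + 626 = 572013, q_3 = 19·1201 + 25 = 22844 → 572013/22844
APPEND 38: p_4 = 38·572013 + 30073 = 21766567, q_4 = 38·22844 + 1201 = 869273 → 21766567/869273
APPEND 16: p_5 = 16·21766567 + 572013 = 348837085, q_5 = 16·869273 + 22844 = 13931212 → 348837085/13931212
APPEND 22: p_6 = 22·348837085 + 21766567 = 7696182437, q_6 = 22·13931212 + 869273 = 307355937 → 7696182437/307355937
APPEND 17: p_7 = 17·7696182437 + 348837085 = 131183938514, q_7 = 17·307355937 + 13931212 = 5238982141 → 131183938514/5238982141
APPEND 30: p_8 = 30·131183938514 + 7696182437 = 3943214337857, q_8 = 30·5238982141 + 307355937 = 157476820167 → 3943214337857/157476820167
APPEND 22: p_9 = 22·3943214337857 + 131183938514 = 86881899371368, q_9 = 22·157476820167 + 5238982141 = 3469729025815 → 86881899371368/3469729025815
APPEND 11: p_10 = 11·86881899371368 + 3943214337857 = 959644107422905, q_10 = 11·3469729025815 + 157476820167 = 38324496104132 → 959644107422905/38324496104132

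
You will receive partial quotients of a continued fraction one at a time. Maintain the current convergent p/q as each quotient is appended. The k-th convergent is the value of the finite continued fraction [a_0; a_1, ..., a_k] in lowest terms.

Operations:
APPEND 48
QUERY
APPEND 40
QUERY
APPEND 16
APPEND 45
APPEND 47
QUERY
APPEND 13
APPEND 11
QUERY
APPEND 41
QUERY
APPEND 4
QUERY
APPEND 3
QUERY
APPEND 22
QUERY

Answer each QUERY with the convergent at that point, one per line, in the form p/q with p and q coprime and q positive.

APPEND 48: p_0 = 48·1 + 0 = 48, q_0 = 48·0 + 1 = 1 → 48/1
APPEND 40: p_1 = 40·48 + 1 = 1921, q_1 = 40·1 + 0 = 40 → 1921/40
APPEND 16: p_2 = 16·1921 + 48 = 30784, q_2 = 16·40 + 1 = 641 → 30784/641
APPEND 45: p_3 = 45·30784 + 1921 = 1387201, q_3 = 45·641 + 40 = 28885 → 1387201/28885
APPEND 47: p_4 = 47·1387201 + 30784 = 65229231, q_4 = 47·28885 + 641 = 1358236 → 65229231/1358236
APPEND 13: p_5 = 13·65229231 + 1387201 = 849367204, q_5 = 13·1358236 + 28885 = 17685953 → 849367204/17685953
APPEND 11: p_6 = 11·849367204 + 65229231 = 9408268475, q_6 = 11·17685953 + 1358236 = 195903719 → 9408268475/195903719
APPEND 41: p_7 = 41·9408268475 + 849367204 = 386588374679, q_7 = 41·195903719 + 17685953 = 8049738432 → 386588374679/8049738432
APPEND 4: p_8 = 4·386588374679 + 9408268475 = 1555761767191, q_8 = 4·8049738432 + 195903719 = 32394857447 → 1555761767191/32394857447
APPEND 3: p_9 = 3·1555761767191 + 386588374679 = 5053873676252, q_9 = 3·32394857447 + 8049738432 = 105234310773 → 5053873676252/105234310773
APPEND 22: p_10 = 22·5053873676252 + 1555761767191 = 112740982644735, q_10 = 22·105234310773 + 32394857447 = 2347549694453 → 112740982644735/2347549694453

48/1
1921/40
65229231/1358236
9408268475/195903719
386588374679/8049738432
1555761767191/32394857447
5053873676252/105234310773
112740982644735/2347549694453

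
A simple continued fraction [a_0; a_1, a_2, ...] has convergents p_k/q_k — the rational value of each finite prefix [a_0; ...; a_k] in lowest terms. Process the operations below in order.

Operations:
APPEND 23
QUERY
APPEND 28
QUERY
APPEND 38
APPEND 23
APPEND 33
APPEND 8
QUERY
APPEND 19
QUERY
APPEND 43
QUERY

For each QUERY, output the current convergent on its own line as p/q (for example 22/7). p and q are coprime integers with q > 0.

APPEND 23: p_0 = 23·1 + 0 = 23, q_0 = 23·0 + 1 = 1 → 23/1
APPEND 28: p_1 = 28·23 + 1 = 645, q_1 = 28·1 + 0 = 28 → 645/28
APPEND 38: p_2 = 38·645 + 23 = 24533, q_2 = 38·28 + 1 = 1065 → 24533/1065
APPEND 23: p_3 = 23·24533 + 645 = 564904, q_3 = 23·1065 + 28 = 24523 → 564904/24523
APPEND 33: p_4 = 33·564904 + 24533 = 18666365, q_4 = 33·24523 + 1065 = 810324 → 18666365/810324
APPEND 8: p_5 = 8·18666365 + 564904 = 149895824, q_5 = 8·810324 + 24523 = 6507115 → 149895824/6507115
APPEND 19: p_6 = 19·149895824 + 18666365 = 2866687021, q_6 = 19·6507115 + 810324 = 124445509 → 2866687021/124445509
APPEND 43: p_7 = 43·2866687021 + 149895824 = 123417437727, q_7 = 43·124445509 + 6507115 = 5357664002 → 123417437727/5357664002

23/1
645/28
149895824/6507115
2866687021/124445509
123417437727/5357664002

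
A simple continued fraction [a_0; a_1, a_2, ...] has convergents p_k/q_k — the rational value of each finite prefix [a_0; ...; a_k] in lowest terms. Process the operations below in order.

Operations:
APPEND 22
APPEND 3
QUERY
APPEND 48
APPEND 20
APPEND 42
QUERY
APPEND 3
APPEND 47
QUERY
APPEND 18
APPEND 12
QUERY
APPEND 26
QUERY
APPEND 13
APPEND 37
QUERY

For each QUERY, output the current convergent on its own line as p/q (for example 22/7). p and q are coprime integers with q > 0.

APPEND 22: p_0 = 22·1 + 0 = 22, q_0 = 22·0 + 1 = 1 → 22/1
APPEND 3: p_1 = 3·22 + 1 = 67, q_1 = 3·1 + 0 = 3 → 67/3
APPEND 48: p_2 = 48·67 + 22 = 3238, q_2 = 48·3 + 1 = 145 → 3238/145
APPEND 20: p_3 = 20·3238 + 67 = 64827, q_3 = 20·145 + 3 = 2903 → 64827/2903
APPEND 42: p_4 = 42·64827 + 3238 = 2725972, q_4 = 42·2903 + 145 = 122071 → 2725972/122071
APPEND 3: p_5 = 3·2725972 + 64827 = 8242743, q_5 = 3·122071 + 2903 = 369116 → 8242743/369116
APPEND 47: p_6 = 47·8242743 + 2725972 = 390134893, q_6 = 47·369116 + 122071 = 17470523 → 390134893/17470523
APPEND 18: p_7 = 18·390134893 + 8242743 = 7030670817, q_7 = 18·17470523 + 369116 = 314838530 → 7030670817/314838530
APPEND 12: p_8 = 12·7030670817 + 390134893 = 84758184697, q_8 = 12·314838530 + 17470523 = 3795532883 → 84758184697/3795532883
APPEND 26: p_9 = 26·84758184697 + 7030670817 = 2210743472939, q_9 = 26·3795532883 + 314838530 = 98998693488 → 2210743472939/98998693488
APPEND 13: p_10 = 13·2210743472939 + 84758184697 = 28824423332904, q_10 = 13·98998693488 + 3795532883 = 1290778548227 → 28824423332904/1290778548227
APPEND 37: p_11 = 37·28824423332904 + 2210743472939 = 1068714406790387, q_11 = 37·1290778548227 + 98998693488 = 47857804977887 → 1068714406790387/47857804977887

67/3
2725972/122071
390134893/17470523
84758184697/3795532883
2210743472939/98998693488
1068714406790387/47857804977887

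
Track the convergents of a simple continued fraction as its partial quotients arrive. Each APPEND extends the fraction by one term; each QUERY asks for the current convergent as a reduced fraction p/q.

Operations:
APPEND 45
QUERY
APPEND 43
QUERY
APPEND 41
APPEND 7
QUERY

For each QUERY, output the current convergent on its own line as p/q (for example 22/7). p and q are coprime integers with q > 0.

APPEND 45: p_0 = 45·1 + 0 = 45, q_0 = 45·0 + 1 = 1 → 45/1
APPEND 43: p_1 = 43·45 + 1 = 1936, q_1 = 43·1 + 0 = 43 → 1936/43
APPEND 41: p_2 = 41·1936 + 45 = 79421, q_2 = 41·43 + 1 = 1764 → 79421/1764
APPEND 7: p_3 = 7·79421 + 1936 = 557883, q_3 = 7·1764 + 43 = 12391 → 557883/12391

45/1
1936/43
557883/12391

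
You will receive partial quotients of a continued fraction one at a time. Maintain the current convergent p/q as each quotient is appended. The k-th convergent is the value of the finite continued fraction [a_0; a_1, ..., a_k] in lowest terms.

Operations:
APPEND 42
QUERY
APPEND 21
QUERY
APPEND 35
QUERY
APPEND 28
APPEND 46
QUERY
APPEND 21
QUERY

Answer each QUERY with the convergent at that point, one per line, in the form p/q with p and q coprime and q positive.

APPEND 42: p_0 = 42·1 + 0 = 42, q_0 = 42·0 + 1 = 1 → 42/1
APPEND 21: p_1 = 21·42 + 1 = 883, q_1 = 21·1 + 0 = 21 → 883/21
APPEND 35: p_2 = 35·883 + 42 = 30947, q_2 = 35·21 + 1 = 736 → 30947/736
APPEND 28: p_3 = 28·30947 + 883 = 867399, q_3 = 28·736 + 21 = 20629 → 867399/20629
APPEND 46: p_4 = 46·867399 + 30947 = 39931301, q_4 = 46·20629 + 736 = 949670 → 39931301/949670
APPEND 21: p_5 = 21·39931301 + 867399 = 839424720, q_5 = 21·949670 + 20629 = 19963699 → 839424720/19963699

42/1
883/21
30947/736
39931301/949670
839424720/19963699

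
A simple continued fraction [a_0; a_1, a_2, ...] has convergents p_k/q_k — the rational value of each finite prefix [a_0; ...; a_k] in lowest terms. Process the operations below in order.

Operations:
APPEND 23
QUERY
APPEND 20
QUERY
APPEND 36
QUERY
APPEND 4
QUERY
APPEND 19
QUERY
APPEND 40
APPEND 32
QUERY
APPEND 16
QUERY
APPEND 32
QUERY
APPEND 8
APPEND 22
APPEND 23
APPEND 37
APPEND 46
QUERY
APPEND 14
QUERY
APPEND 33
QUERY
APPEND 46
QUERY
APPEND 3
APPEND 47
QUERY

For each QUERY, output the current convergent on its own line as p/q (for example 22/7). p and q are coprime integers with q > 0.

APPEND 23: p_0 = 23·1 + 0 = 23, q_0 = 23·0 + 1 = 1 → 23/1
APPEND 20: p_1 = 20·23 + 1 = 461, q_1 = 20·1 + 0 = 20 → 461/20
APPEND 36: p_2 = 36·461 + 23 = 16619, q_2 = 36·20 + 1 = 721 → 16619/721
APPEND 4: p_3 = 4·16619 + 461 = 66937, q_3 = 4·721 + 20 = 2904 → 66937/2904
APPEND 19: p_4 = 19·66937 + 16619 = 1288422, q_4 = 19·2904 + 721 = 55897 → 1288422/55897
APPEND 40: p_5 = 40·1288422 + 66937 = 51603817, q_5 = 40·55897 + 2904 = 2238784 → 51603817/2238784
APPEND 32: p_6 = 32·51603817 + 1288422 = 1652610566, q_6 = 32·2238784 + 55897 = 71696985 → 1652610566/71696985
APPEND 16: p_7 = 16·1652610566 + 51603817 = 26493372873, q_7 = 16·71696985 + 2238784 = 1149390544 → 26493372873/1149390544
APPEND 32: p_8 = 32·26493372873 + 1652610566 = 849440542502, q_8 = 32·1149390544 + 71696985 = 36852194393 → 849440542502/36852194393
APPEND 8: p_9 = 8·849440542502 + 26493372873 = 6822017712889, q_9 = 8·36852194393 + 1149390544 = 295966945688 → 6822017712889/295966945688
APPEND 22: p_10 = 22·6822017712889 + 849440542502 = 150933830226060, q_10 = 22·295966945688 + 36852194393 = 6548124999529 → 150933830226060/6548124999529
APPEND 23: p_11 = 23·150933830226060 + 6822017712889 = 3478300112912269, q_11 = 23·6548124999529 + 295966945688 = 150902841934855 → 3478300112912269/150902841934855
APPEND 37: p_12 = 37·3478300112912269 + 150933830226060 = 128848038007980013, q_12 = 37·150902841934855 + 6548124999529 = 5589953276589164 → 128848038007980013/5589953276589164
APPEND 46: p_13 = 46·128848038007980013 + 3478300112912269 = 5930488048479992867, q_13 = 46·5589953276589164 + 150902841934855 = 257288753565036399 → 5930488048479992867/257288753565036399
APPEND 14: p_14 = 14·5930488048479992867 + 128848038007980013 = 83155680716727880151, q_14 = 14·257288753565036399 + 5589953276589164 = 3607632503187098750 → 83155680716727880151/3607632503187098750
APPEND 33: p_15 = 33·83155680716727880151 + 5930488048479992867 = 2750067951700500037850, q_15 = 33·3607632503187098750 + 257288753565036399 = 119309161358739295149 → 2750067951700500037850/119309161358739295149
APPEND 46: p_16 = 46·2750067951700500037850 + 83155680716727880151 = 126586281458939729621251, q_16 = 46·119309161358739295149 + 3607632503187098750 = 5491829055005194675604 → 126586281458939729621251/5491829055005194675604
APPEND 3: p_17 = 3·126586281458939729621251 + 2750067951700500037850 = 382508912328519688901603, q_17 = 3·5491829055005194675604 + 119309161358739295149 = 16594796326374323321961 → 382508912328519688901603/16594796326374323321961
APPEND 47: p_18 = 47·382508912328519688901603 + 126586281458939729621251 = 18104505160899365107996592, q_18 = 47·16594796326374323321961 + 5491829055005194675604 = 785447256394598390807771 → 18104505160899365107996592/785447256394598390807771

23/1
461/20
16619/721
66937/2904
1288422/55897
1652610566/71696985
26493372873/1149390544
849440542502/36852194393
5930488048479992867/257288753565036399
83155680716727880151/3607632503187098750
2750067951700500037850/119309161358739295149
126586281458939729621251/5491829055005194675604
18104505160899365107996592/785447256394598390807771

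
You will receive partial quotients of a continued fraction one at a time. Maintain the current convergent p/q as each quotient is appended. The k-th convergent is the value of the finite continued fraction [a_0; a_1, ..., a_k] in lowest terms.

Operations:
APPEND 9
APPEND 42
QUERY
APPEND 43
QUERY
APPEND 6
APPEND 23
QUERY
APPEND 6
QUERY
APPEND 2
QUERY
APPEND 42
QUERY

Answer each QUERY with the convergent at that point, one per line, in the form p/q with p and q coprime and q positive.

APPEND 9: p_0 = 9·1 + 0 = 9, q_0 = 9·0 + 1 = 1 → 9/1
APPEND 42: p_1 = 42·9 + 1 = 379, q_1 = 42·1 + 0 = 42 → 379/42
APPEND 43: p_2 = 43·379 + 9 = 16306, q_2 = 43·42 + 1 = 1807 → 16306/1807
APPEND 6: p_3 = 6·16306 + 379 = 98215, q_3 = 6·1807 + 42 = 10884 → 98215/10884
APPEND 23: p_4 = 23·98215 + 16306 = 2275251, q_4 = 23·10884 + 1807 = 252139 → 2275251/252139
APPEND 6: p_5 = 6·2275251 + 98215 = 13749721, q_5 = 6·252139 + 10884 = 1523718 → 13749721/1523718
APPEND 2: p_6 = 2·13749721 + 2275251 = 29774693, q_6 = 2·1523718 + 252139 = 3299575 → 29774693/3299575
APPEND 42: p_7 = 42·29774693 + 13749721 = 1264286827, q_7 = 42·3299575 + 1523718 = 140105868 → 1264286827/140105868

379/42
16306/1807
2275251/252139
13749721/1523718
29774693/3299575
1264286827/140105868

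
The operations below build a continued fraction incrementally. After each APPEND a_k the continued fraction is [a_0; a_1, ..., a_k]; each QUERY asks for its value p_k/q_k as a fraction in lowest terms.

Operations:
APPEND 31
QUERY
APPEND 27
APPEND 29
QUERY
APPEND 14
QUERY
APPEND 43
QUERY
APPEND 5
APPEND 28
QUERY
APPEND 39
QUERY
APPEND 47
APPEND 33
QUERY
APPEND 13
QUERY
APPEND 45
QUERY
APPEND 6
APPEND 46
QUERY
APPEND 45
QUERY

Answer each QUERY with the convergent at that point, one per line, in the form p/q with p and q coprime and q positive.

APPEND 31: p_0 = 31·1 + 0 = 31, q_0 = 31·0 + 1 = 1 → 31/1
APPEND 27: p_1 = 27·31 + 1 = 838, q_1 = 27·1 + 0 = 27 → 838/27
APPEND 29: p_2 = 29·838 + 31 = 24333, q_2 = 29·27 + 1 = 784 → 24333/784
APPEND 14: p_3 = 14·24333 + 838 = 341500, q_3 = 14·784 + 27 = 11003 → 341500/11003
APPEND 43: p_4 = 43·341500 + 24333 = 14708833, q_4 = 43·11003 + 784 = 473913 → 14708833/473913
APPEND 5: p_5 = 5·14708833 + 341500 = 73885665, q_5 = 5·473913 + 11003 = 2380568 → 73885665/2380568
APPEND 28: p_6 = 28·73885665 + 14708833 = 2083507453, q_6 = 28·2380568 + 473913 = 67129817 → 2083507453/67129817
APPEND 39: p_7 = 39·2083507453 + 73885665 = 81330676332, q_7 = 39·67129817 + 2380568 = 2620443431 → 81330676332/2620443431
APPEND 47: p_8 = 47·81330676332 + 2083507453 = 3824625295057, q_8 = 47·2620443431 + 67129817 = 123227971074 → 3824625295057/123227971074
APPEND 33: p_9 = 33·3824625295057 + 81330676332 = 126293965413213, q_9 = 33·123227971074 + 2620443431 = 4069143488873 → 126293965413213/4069143488873
APPEND 13: p_10 = 13·126293965413213 + 3824625295057 = 1645646175666826, q_10 = 13·4069143488873 + 123227971074 = 53022093326423 → 1645646175666826/53022093326423
APPEND 45: p_11 = 45·1645646175666826 + 126293965413213 = 74180371870420383, q_11 = 45·53022093326423 + 4069143488873 = 2390063343177908 → 74180371870420383/2390063343177908
APPEND 6: p_12 = 6·74180371870420383 + 1645646175666826 = 446727877398189124, q_12 = 6·2390063343177908 + 53022093326423 = 14393402152393871 → 446727877398189124/14393402152393871
APPEND 46: p_13 = 46·446727877398189124 + 74180371870420383 = 20623662732187120087, q_13 = 46·14393402152393871 + 2390063343177908 = 664486562353295974 → 20623662732187120087/664486562353295974
APPEND 45: p_14 = 45·20623662732187120087 + 446727877398189124 = 928511550825818593039, q_14 = 45·664486562353295974 + 14393402152393871 = 29916288708050712701 → 928511550825818593039/29916288708050712701

31/1
24333/784
341500/11003
14708833/473913
2083507453/67129817
81330676332/2620443431
126293965413213/4069143488873
1645646175666826/53022093326423
74180371870420383/2390063343177908
20623662732187120087/664486562353295974
928511550825818593039/29916288708050712701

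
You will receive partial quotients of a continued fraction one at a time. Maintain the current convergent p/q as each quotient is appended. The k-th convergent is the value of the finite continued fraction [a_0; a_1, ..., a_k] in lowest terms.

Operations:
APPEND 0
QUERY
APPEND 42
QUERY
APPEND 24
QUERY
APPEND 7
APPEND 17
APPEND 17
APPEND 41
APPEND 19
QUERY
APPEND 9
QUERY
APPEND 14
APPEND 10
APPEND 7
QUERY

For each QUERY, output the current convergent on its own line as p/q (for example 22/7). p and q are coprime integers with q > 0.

APPEND 0: p_0 = 0·1 + 0 = 0, q_0 = 0·0 + 1 = 1 → 0/1
APPEND 42: p_1 = 42·0 + 1 = 1, q_1 = 42·1 + 0 = 42 → 1/42
APPEND 24: p_2 = 24·1 + 0 = 24, q_2 = 24·42 + 1 = 1009 → 24/1009
APPEND 7: p_3 = 7·24 + 1 = 169, q_3 = 7·1009 + 42 = 7105 → 169/7105
APPEND 17: p_4 = 17·169 + 24 = 2897, q_4 = 17·7105 + 1009 = 121794 → 2897/121794
APPEND 17: p_5 = 17·2897 + 169 = 49418, q_5 = 17·121794 + 7105 = 2077603 → 49418/2077603
APPEND 41: p_6 = 41·49418 + 2897 = 2029035, q_6 = 41·2077603 + 121794 = 85303517 → 2029035/85303517
APPEND 19: p_7 = 19·2029035 + 49418 = 38601083, q_7 = 19·85303517 + 2077603 = 1622844426 → 38601083/1622844426
APPEND 9: p_8 = 9·38601083 + 2029035 = 349438782, q_8 = 9·1622844426 + 85303517 = 14690903351 → 349438782/14690903351
APPEND 14: p_9 = 14·349438782 + 38601083 = 4930744031, q_9 = 14·14690903351 + 1622844426 = 207295491340 → 4930744031/207295491340
APPEND 10: p_10 = 10·4930744031 + 349438782 = 49656879092, q_10 = 10·207295491340 + 14690903351 = 2087645816751 → 49656879092/2087645816751
APPEND 7: p_11 = 7·49656879092 + 4930744031 = 352528897675, q_11 = 7·2087645816751 + 207295491340 = 14820816208597 → 352528897675/14820816208597

0/1
1/42
24/1009
38601083/1622844426
349438782/14690903351
352528897675/14820816208597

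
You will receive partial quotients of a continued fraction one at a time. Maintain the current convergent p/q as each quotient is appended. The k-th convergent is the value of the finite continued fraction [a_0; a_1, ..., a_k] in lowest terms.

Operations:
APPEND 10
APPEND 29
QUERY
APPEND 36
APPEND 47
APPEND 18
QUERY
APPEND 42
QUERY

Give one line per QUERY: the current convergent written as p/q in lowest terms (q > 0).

APPEND 10: p_0 = 10·1 + 0 = 10, q_0 = 10·0 + 1 = 1 → 10/1
APPEND 29: p_1 = 29·10 + 1 = 291, q_1 = 29·1 + 0 = 29 → 291/29
APPEND 36: p_2 = 36·291 + 10 = 10486, q_2 = 36·29 + 1 = 1045 → 10486/1045
APPEND 47: p_3 = 47·10486 + 291 = 493133, q_3 = 47·1045 + 29 = 49144 → 493133/49144
APPEND 18: p_4 = 18·493133 + 10486 = 8886880, q_4 = 18·49144 + 1045 = 885637 → 8886880/885637
APPEND 42: p_5 = 42·8886880 + 493133 = 373742093, q_5 = 42·885637 + 49144 = 37245898 → 373742093/37245898

291/29
8886880/885637
373742093/37245898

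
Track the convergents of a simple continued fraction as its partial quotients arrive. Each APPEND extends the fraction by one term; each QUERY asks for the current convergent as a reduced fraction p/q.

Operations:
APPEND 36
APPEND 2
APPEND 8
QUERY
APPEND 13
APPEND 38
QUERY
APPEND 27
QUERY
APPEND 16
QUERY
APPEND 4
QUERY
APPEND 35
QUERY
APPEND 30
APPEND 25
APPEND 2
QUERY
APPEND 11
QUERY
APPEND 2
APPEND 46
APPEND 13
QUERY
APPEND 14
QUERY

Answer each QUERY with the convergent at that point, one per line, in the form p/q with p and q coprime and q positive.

APPEND 36: p_0 = 36·1 + 0 = 36, q_0 = 36·0 + 1 = 1 → 36/1
APPEND 2: p_1 = 2·36 + 1 = 73, q_1 = 2·1 + 0 = 2 → 73/2
APPEND 8: p_2 = 8·73 + 36 = 620, q_2 = 8·2 + 1 = 17 → 620/17
APPEND 13: p_3 = 13·620 + 73 = 8133, q_3 = 13·17 + 2 = 223 → 8133/223
APPEND 38: p_4 = 38·8133 + 620 = 309674, q_4 = 38·223 + 17 = 8491 → 309674/8491
APPEND 27: p_5 = 27·309674 + 8133 = 8369331, q_5 = 27·8491 + 223 = 229480 → 8369331/229480
APPEND 16: p_6 = 16·8369331 + 309674 = 134218970, q_6 = 16·229480 + 8491 = 3680171 → 134218970/3680171
APPEND 4: p_7 = 4·134218970 + 8369331 = 545245211, q_7 = 4·3680171 + 229480 = 14950164 → 545245211/14950164
APPEND 35: p_8 = 35·545245211 + 134218970 = 19217801355, q_8 = 35·14950164 + 3680171 = 526935911 → 19217801355/526935911
APPEND 30: p_9 = 30·19217801355 + 545245211 = 577079285861, q_9 = 30·526935911 + 14950164 = 15823027494 → 577079285861/15823027494
APPEND 25: p_10 = 25·577079285861 + 19217801355 = 14446199947880, q_10 = 25·15823027494 + 526935911 = 396102623261 → 14446199947880/396102623261
APPEND 2: p_11 = 2·14446199947880 + 577079285861 = 29469479181621, q_11 = 2·396102623261 + 15823027494 = 808028274016 → 29469479181621/808028274016
APPEND 11: p_12 = 11·29469479181621 + 14446199947880 = 338610470945711, q_12 = 11·808028274016 + 396102623261 = 9284413637437 → 338610470945711/9284413637437
APPEND 2: p_13 = 2·338610470945711 + 29469479181621 = 706690421073043, q_13 = 2·9284413637437 + 808028274016 = 19376855548890 → 706690421073043/19376855548890
APPEND 46: p_14 = 46·706690421073043 + 338610470945711 = 32846369840305689, q_14 = 46·19376855548890 + 9284413637437 = 900619768886377 → 32846369840305689/900619768886377
APPEND 13: p_15 = 13·32846369840305689 + 706690421073043 = 427709498345047000, q_15 = 13·900619768886377 + 19376855548890 = 11727433851071791 → 427709498345047000/11727433851071791
APPEND 14: p_16 = 14·427709498345047000 + 32846369840305689 = 6020779346670963689, q_16 = 14·11727433851071791 + 900619768886377 = 165084693683891451 → 6020779346670963689/165084693683891451

620/17
309674/8491
8369331/229480
134218970/3680171
545245211/14950164
19217801355/526935911
29469479181621/808028274016
338610470945711/9284413637437
427709498345047000/11727433851071791
6020779346670963689/165084693683891451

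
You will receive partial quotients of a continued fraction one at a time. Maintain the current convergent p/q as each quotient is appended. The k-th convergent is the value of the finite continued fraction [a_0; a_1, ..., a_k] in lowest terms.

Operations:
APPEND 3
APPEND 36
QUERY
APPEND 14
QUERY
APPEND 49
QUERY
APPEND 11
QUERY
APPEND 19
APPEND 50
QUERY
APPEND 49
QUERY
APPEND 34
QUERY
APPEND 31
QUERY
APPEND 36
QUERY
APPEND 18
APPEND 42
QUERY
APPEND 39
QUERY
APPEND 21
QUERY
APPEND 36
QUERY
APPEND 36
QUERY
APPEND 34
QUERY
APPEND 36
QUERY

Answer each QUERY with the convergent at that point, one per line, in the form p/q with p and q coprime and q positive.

109/36
1529/505
75030/24781
826859/273096
790094409/260953346
38730411392/12791927559
1317624081737/435186490352
40885076945239/13503573128471
1473180394110341/486563819115308
1116914731573228175/368895961141683938
43586232663526830202/14395714136842877597
916427800665636662417/302678892834842113475
33034987056626446677214/10910835856191158962697
1190175961839217717042121/393092769715716564770567
40499017689590028826109328/13376065006190554361161975
1459154812787080255456977929/481931432992575673566601667

APPEND 3: p_0 = 3·1 + 0 = 3, q_0 = 3·0 + 1 = 1 → 3/1
APPEND 36: p_1 = 36·3 + 1 = 109, q_1 = 36·1 + 0 = 36 → 109/36
APPEND 14: p_2 = 14·109 + 3 = 1529, q_2 = 14·36 + 1 = 505 → 1529/505
APPEND 49: p_3 = 49·1529 + 109 = 75030, q_3 = 49·505 + 36 = 24781 → 75030/24781
APPEND 11: p_4 = 11·75030 + 1529 = 826859, q_4 = 11·24781 + 505 = 273096 → 826859/273096
APPEND 19: p_5 = 19·826859 + 75030 = 15785351, q_5 = 19·273096 + 24781 = 5213605 → 15785351/5213605
APPEND 50: p_6 = 50·15785351 + 826859 = 790094409, q_6 = 50·5213605 + 273096 = 260953346 → 790094409/260953346
APPEND 49: p_7 = 49·790094409 + 15785351 = 38730411392, q_7 = 49·260953346 + 5213605 = 12791927559 → 38730411392/12791927559
APPEND 34: p_8 = 34·38730411392 + 790094409 = 1317624081737, q_8 = 34·12791927559 + 260953346 = 435186490352 → 1317624081737/435186490352
APPEND 31: p_9 = 31·1317624081737 + 38730411392 = 40885076945239, q_9 = 31·435186490352 + 12791927559 = 13503573128471 → 40885076945239/13503573128471
APPEND 36: p_10 = 36·40885076945239 + 1317624081737 = 1473180394110341, q_10 = 36·13503573128471 + 435186490352 = 486563819115308 → 1473180394110341/486563819115308
APPEND 18: p_11 = 18·1473180394110341 + 40885076945239 = 26558132170931377, q_11 = 18·486563819115308 + 13503573128471 = 8771652317204015 → 26558132170931377/8771652317204015
APPEND 42: p_12 = 42·26558132170931377 + 1473180394110341 = 1116914731573228175, q_12 = 42·8771652317204015 + 486563819115308 = 368895961141683938 → 1116914731573228175/368895961141683938
APPEND 39: p_13 = 39·1116914731573228175 + 26558132170931377 = 43586232663526830202, q_13 = 39·368895961141683938 + 8771652317204015 = 14395714136842877597 → 43586232663526830202/14395714136842877597
APPEND 21: p_14 = 21·43586232663526830202 + 1116914731573228175 = 916427800665636662417, q_14 = 21·14395714136842877597 + 368895961141683938 = 302678892834842113475 → 916427800665636662417/302678892834842113475
APPEND 36: p_15 = 36·916427800665636662417 + 43586232663526830202 = 33034987056626446677214, q_15 = 36·302678892834842113475 + 14395714136842877597 = 10910835856191158962697 → 33034987056626446677214/10910835856191158962697
APPEND 36: p_16 = 36·33034987056626446677214 + 916427800665636662417 = 1190175961839217717042121, q_16 = 36·10910835856191158962697 + 302678892834842113475 = 393092769715716564770567 → 1190175961839217717042121/393092769715716564770567
APPEND 34: p_17 = 34·1190175961839217717042121 + 33034987056626446677214 = 40499017689590028826109328, q_17 = 34·393092769715716564770567 + 10910835856191158962697 = 13376065006190554361161975 → 40499017689590028826109328/13376065006190554361161975
APPEND 36: p_18 = 36·40499017689590028826109328 + 1190175961839217717042121 = 1459154812787080255456977929, q_18 = 36·13376065006190554361161975 + 393092769715716564770567 = 481931432992575673566601667 → 1459154812787080255456977929/481931432992575673566601667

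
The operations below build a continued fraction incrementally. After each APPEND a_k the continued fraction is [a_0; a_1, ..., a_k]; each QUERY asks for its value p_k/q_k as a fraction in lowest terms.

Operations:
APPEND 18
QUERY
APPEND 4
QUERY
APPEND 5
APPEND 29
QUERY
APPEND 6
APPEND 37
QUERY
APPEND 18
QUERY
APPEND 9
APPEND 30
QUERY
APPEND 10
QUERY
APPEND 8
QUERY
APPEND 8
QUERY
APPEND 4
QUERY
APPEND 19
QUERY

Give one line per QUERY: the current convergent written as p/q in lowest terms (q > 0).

18/1
73/4
11180/613
2507311/137476
45199061/2478267
12324164861/675734637
123650947470/6779788249
1001531744621/54914040629
8135904904438/446092113281
33545151362373/1839282493753
645493780789525/35392459494588

APPEND 18: p_0 = 18·1 + 0 = 18, q_0 = 18·0 + 1 = 1 → 18/1
APPEND 4: p_1 = 4·18 + 1 = 73, q_1 = 4·1 + 0 = 4 → 73/4
APPEND 5: p_2 = 5·73 + 18 = 383, q_2 = 5·4 + 1 = 21 → 383/21
APPEND 29: p_3 = 29·383 + 73 = 11180, q_3 = 29·21 + 4 = 613 → 11180/613
APPEND 6: p_4 = 6·11180 + 383 = 67463, q_4 = 6·613 + 21 = 3699 → 67463/3699
APPEND 37: p_5 = 37·67463 + 11180 = 2507311, q_5 = 37·3699 + 613 = 137476 → 2507311/137476
APPEND 18: p_6 = 18·2507311 + 67463 = 45199061, q_6 = 18·137476 + 3699 = 2478267 → 45199061/2478267
APPEND 9: p_7 = 9·45199061 + 2507311 = 409298860, q_7 = 9·2478267 + 137476 = 22441879 → 409298860/22441879
APPEND 30: p_8 = 30·409298860 + 45199061 = 12324164861, q_8 = 30·22441879 + 2478267 = 675734637 → 12324164861/675734637
APPEND 10: p_9 = 10·12324164861 + 409298860 = 123650947470, q_9 = 10·675734637 + 22441879 = 6779788249 → 123650947470/6779788249
APPEND 8: p_10 = 8·123650947470 + 12324164861 = 1001531744621, q_10 = 8·6779788249 + 675734637 = 54914040629 → 1001531744621/54914040629
APPEND 8: p_11 = 8·1001531744621 + 123650947470 = 8135904904438, q_11 = 8·54914040629 + 6779788249 = 446092113281 → 8135904904438/446092113281
APPEND 4: p_12 = 4·8135904904438 + 1001531744621 = 33545151362373, q_12 = 4·446092113281 + 54914040629 = 1839282493753 → 33545151362373/1839282493753
APPEND 19: p_13 = 19·33545151362373 + 8135904904438 = 645493780789525, q_13 = 19·1839282493753 + 446092113281 = 35392459494588 → 645493780789525/35392459494588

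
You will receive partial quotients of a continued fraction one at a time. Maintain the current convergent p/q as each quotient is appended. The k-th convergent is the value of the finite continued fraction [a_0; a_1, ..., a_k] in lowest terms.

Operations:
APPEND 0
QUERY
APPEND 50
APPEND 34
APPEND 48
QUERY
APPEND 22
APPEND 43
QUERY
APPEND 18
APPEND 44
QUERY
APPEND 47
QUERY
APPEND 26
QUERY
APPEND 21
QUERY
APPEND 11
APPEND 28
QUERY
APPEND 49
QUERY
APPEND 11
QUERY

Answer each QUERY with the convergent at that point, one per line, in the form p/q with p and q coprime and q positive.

APPEND 0: p_0 = 0·1 + 0 = 0, q_0 = 0·0 + 1 = 1 → 0/1
APPEND 50: p_1 = 50·0 + 1 = 1, q_1 = 50·1 + 0 = 50 → 1/50
APPEND 34: p_2 = 34·1 + 0 = 34, q_2 = 34·50 + 1 = 1701 → 34/1701
APPEND 48: p_3 = 48·34 + 1 = 1633, q_3 = 48·1701 + 50 = 81698 → 1633/81698
APPEND 22: p_4 = 22·1633 + 34 = 35960, q_4 = 22·81698 + 1701 = 1799057 → 35960/1799057
APPEND 43: p_5 = 43·35960 + 1633 = 1547913, q_5 = 43·1799057 + 81698 = 77441149 → 1547913/77441149
APPEND 18: p_6 = 18·1547913 + 35960 = 27898394, q_6 = 18·77441149 + 1799057 = 1395739739 → 27898394/1395739739
APPEND 44: p_7 = 44·27898394 + 1547913 = 1229077249, q_7 = 44·1395739739 + 77441149 = 61489989665 → 1229077249/61489989665
APPEND 47: p_8 = 47·1229077249 + 27898394 = 57794529097, q_8 = 47·61489989665 + 1395739739 = 2891425253994 → 57794529097/2891425253994
APPEND 26: p_9 = 26·57794529097 + 1229077249 = 1503886833771, q_9 = 26·2891425253994 + 61489989665 = 75238546593509 → 1503886833771/75238546593509
APPEND 21: p_10 = 21·1503886833771 + 57794529097 = 31639418038288, q_10 = 21·75238546593509 + 2891425253994 = 1582900903717683 → 31639418038288/1582900903717683
APPEND 11: p_11 = 11·31639418038288 + 1503886833771 = 349537485254939, q_11 = 11·1582900903717683 + 75238546593509 = 17487148487488022 → 349537485254939/17487148487488022
APPEND 28: p_12 = 28·349537485254939 + 31639418038288 = 9818689005176580, q_12 = 28·17487148487488022 + 1582900903717683 = 491223058553382299 → 9818689005176580/491223058553382299
APPEND 49: p_13 = 49·9818689005176580 + 349537485254939 = 481465298738907359, q_13 = 49·491223058553382299 + 17487148487488022 = 24087417017603220673 → 481465298738907359/24087417017603220673
APPEND 11: p_14 = 11·481465298738907359 + 9818689005176580 = 5305936975133157529, q_14 = 11·24087417017603220673 + 491223058553382299 = 265452810252188809702 → 5305936975133157529/265452810252188809702

0/1
1633/81698
1547913/77441149
1229077249/61489989665
57794529097/2891425253994
1503886833771/75238546593509
31639418038288/1582900903717683
9818689005176580/491223058553382299
481465298738907359/24087417017603220673
5305936975133157529/265452810252188809702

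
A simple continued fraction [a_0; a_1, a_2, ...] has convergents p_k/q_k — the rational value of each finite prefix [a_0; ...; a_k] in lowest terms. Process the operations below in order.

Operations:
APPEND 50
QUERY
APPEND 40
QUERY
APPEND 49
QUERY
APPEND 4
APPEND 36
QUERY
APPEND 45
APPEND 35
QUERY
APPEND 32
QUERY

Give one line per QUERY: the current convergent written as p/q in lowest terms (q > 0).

APPEND 50: p_0 = 50·1 + 0 = 50, q_0 = 50·0 + 1 = 1 → 50/1
APPEND 40: p_1 = 40·50 + 1 = 2001, q_1 = 40·1 + 0 = 40 → 2001/40
APPEND 49: p_2 = 49·2001 + 50 = 98099, q_2 = 49·40 + 1 = 1961 → 98099/1961
APPEND 4: p_3 = 4·98099 + 2001 = 394397, q_3 = 4·1961 + 40 = 7884 → 394397/7884
APPEND 36: p_4 = 36·394397 + 98099 = 14296391, q_4 = 36·7884 + 1961 = 285785 → 14296391/285785
APPEND 45: p_5 = 45·14296391 + 394397 = 643731992, q_5 = 45·285785 + 7884 = 12868209 → 643731992/12868209
APPEND 35: p_6 = 35·643731992 + 14296391 = 22544916111, q_6 = 35·12868209 + 285785 = 450673100 → 22544916111/450673100
APPEND 32: p_7 = 32·22544916111 + 643731992 = 722081047544, q_7 = 32·450673100 + 12868209 = 14434407409 → 722081047544/14434407409

50/1
2001/40
98099/1961
14296391/285785
22544916111/450673100
722081047544/14434407409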